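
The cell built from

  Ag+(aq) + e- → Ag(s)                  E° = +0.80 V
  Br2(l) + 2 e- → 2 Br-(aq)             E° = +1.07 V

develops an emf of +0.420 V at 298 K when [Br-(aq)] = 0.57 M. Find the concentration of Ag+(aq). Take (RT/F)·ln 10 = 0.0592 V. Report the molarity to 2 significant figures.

With Br₂/Br⁻ at the cathode and Ag⁺/Ag at the anode, E°cell = +1.07 − (+0.80) = +0.27 V (n = 2).
From the Nernst equation, log Q = n(E° − E)/0.0592 = 2·(+0.27 − (+0.420))/0.0592 = −5.068.
For Br2(l) + 2 Ag(s) → 2 Br-(aq) + 2 Ag+(aq), the reaction quotient is Q = [Br-(aq)]^2·[Ag+(aq)]^2.
Isolating [Ag+(aq)] in Q = 10^{−5.068} yields log [Ag+(aq)] = −2.290, i.e. 0.0051 M.

0.0051 M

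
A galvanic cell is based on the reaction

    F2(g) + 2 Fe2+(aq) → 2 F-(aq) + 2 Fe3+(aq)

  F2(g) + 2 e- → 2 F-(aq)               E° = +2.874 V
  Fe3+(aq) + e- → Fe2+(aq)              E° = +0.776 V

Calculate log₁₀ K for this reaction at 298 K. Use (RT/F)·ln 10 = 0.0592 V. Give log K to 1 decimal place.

log K = 70.9

The F₂/F⁻ couple is reduced (cathode); E°cell = +2.874 − (+0.776) = +2.098 V with n = 2.
At equilibrium E = 0, so log K = nE°cell / 0.0592 = (2)(+2.098) / 0.0592 = 70.9.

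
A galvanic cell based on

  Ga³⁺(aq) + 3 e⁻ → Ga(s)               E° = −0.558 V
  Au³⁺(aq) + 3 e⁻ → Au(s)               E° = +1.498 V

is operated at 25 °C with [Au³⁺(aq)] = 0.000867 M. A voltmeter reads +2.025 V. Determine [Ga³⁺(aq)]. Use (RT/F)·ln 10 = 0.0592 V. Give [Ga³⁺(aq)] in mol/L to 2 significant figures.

The Au³⁺/Au couple has the larger reduction potential, so it is the cathode: E°cell = +1.498 − (−0.558) = +2.056 V and n = 3.
Rearranging E = E° − (0.0592/n)·log Q gives log Q = 3(+2.056 − (+2.025))/0.0592 = 1.571.
Balancing electrons gives Au³⁺(aq) + Ga(s) → Au(s) + Ga³⁺(aq); thus Q = [Ga³⁺(aq)] / [Au³⁺(aq)].
Isolating [Ga³⁺(aq)] in Q = 10^{1.571} yields log [Ga³⁺(aq)] = −1.491, i.e. 0.032 M.

0.032 M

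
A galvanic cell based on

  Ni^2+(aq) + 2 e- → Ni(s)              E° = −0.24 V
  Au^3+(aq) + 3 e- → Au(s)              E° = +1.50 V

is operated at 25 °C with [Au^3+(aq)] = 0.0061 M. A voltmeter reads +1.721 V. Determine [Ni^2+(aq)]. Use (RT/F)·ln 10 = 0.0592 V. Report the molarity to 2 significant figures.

0.15 M

With Au³⁺/Au at the cathode and Ni²⁺/Ni at the anode, E°cell = +1.50 − (−0.24) = +1.74 V (n = 6).
Since E = E° − (0.0592/n)·log Q, log Q = n(E° − E)/0.0592 = 1.926.
Balancing electrons gives 2 Au^3+(aq) + 3 Ni(s) → 2 Au(s) + 3 Ni^2+(aq); thus Q = [Ni^2+(aq)]^3 / [Au^3+(aq)]^2.
Substituting the known concentrations and solving, log [Ni^2+(aq)] = −0.834 and [Ni^2+(aq)] = 0.15 M.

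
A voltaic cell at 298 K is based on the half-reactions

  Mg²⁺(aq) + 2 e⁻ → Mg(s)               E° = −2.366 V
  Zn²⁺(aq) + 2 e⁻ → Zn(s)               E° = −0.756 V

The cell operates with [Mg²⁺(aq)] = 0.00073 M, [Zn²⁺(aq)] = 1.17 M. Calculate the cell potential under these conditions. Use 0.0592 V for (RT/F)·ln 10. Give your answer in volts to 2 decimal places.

+1.70 V

Zn²⁺/Zn is reduced (cathode, E° = −0.756 V) and Mg²⁺/Mg is oxidized (anode).
The standard potential is −0.756 − (−2.366) = +1.610 V and the balanced reaction transfers n = 2 electrons.
The balanced reaction is Zn²⁺(aq) + Mg(s) → Zn(s) + Mg²⁺(aq), so Q = [Mg²⁺(aq)] / [Zn²⁺(aq)] = 0.000624 and log Q = −3.205.
Applying E = E° − (RT ln10/nF)·log Q gives +1.610 − (0.0592/2)(−3.205) = +1.70 V.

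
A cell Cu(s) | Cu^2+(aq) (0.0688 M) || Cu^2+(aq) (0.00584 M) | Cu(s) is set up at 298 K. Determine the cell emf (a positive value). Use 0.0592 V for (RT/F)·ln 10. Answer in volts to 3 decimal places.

0.032 V

For a concentration cell E°cell = 0, since both electrodes use the same couple.
The compartment with the higher Cu^2+(aq) concentration (0.0688 M) acts as the cathode; ions are reduced there and produced at the dilute (0.00584 M) anode.
With n = 2, Ecell = −(0.0592/2)·log([dilute]/[conc]) = −(0.0592/2)·log(0.00584/0.0688) = +0.032 V.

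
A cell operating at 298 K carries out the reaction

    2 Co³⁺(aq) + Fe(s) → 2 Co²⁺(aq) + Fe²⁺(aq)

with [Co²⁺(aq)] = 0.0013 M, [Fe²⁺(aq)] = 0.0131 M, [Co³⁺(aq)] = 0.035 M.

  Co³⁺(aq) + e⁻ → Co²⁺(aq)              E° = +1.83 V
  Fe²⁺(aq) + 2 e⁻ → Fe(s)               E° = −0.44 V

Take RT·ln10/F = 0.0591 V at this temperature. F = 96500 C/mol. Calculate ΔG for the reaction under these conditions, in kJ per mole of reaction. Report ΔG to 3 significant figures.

The standard cell potential is +1.83 − (−0.44) = +2.27 V, with n = 2 electrons in the balanced equation.
Here Q = ([Co²⁺(aq)]^2·[Fe²⁺(aq)]) / [Co³⁺(aq)]^2 = 1.81×10^−5 (log Q = −4.743), giving E = +2.27 − (0.0591/2)·(−4.743) = +2.4102 V.
ΔG = −nFE = −(2)(96500)(+2.4102) J/mol = −465 kJ/mol.

−465 kJ/mol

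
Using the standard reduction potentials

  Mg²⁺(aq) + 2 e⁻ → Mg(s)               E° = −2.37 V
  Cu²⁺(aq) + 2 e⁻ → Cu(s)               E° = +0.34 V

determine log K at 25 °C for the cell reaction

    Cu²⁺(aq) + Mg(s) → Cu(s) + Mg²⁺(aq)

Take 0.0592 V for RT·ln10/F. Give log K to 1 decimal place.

The Cu²⁺/Cu couple is reduced (cathode); E°cell = +0.34 − (−2.37) = +2.71 V with n = 2.
At equilibrium E = 0, so log K = nE°cell / 0.0592 = (2)(+2.71) / 0.0592 = 91.6.

log K = 91.6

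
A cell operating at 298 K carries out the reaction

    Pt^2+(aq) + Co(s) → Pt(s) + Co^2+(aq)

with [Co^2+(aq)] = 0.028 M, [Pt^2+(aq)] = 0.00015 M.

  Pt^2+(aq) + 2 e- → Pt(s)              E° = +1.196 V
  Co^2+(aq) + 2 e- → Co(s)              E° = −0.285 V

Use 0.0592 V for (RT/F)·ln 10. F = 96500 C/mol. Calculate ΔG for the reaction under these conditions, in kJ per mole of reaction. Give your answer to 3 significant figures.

The standard cell potential is +1.196 − (−0.285) = +1.481 V, with n = 2 electrons in the balanced equation.
Here Q = [Co^2+(aq)] / [Pt^2+(aq)] = 187 (log Q = 2.271), giving E = +1.481 − (0.0592/2)·(2.271) = +1.4138 V.
Then ΔG = −nFE = −2 × 96500 × +1.4138 J/mol = −273 kJ/mol.

−273 kJ/mol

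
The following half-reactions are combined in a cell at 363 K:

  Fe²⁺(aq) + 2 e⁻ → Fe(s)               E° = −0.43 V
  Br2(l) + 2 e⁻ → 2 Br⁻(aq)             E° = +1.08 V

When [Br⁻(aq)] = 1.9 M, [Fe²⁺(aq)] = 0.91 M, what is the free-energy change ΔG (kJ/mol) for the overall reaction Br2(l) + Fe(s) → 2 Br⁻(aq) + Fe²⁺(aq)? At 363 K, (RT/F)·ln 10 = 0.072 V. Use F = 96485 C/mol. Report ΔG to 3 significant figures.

The standard cell potential is +1.08 − (−0.43) = +1.51 V, with n = 2 electrons in the balanced equation.
The reaction quotient is [Br⁻(aq)]^2·[Fe²⁺(aq)] = 3.29; by Nernst, E = +1.51 − (0.072/2)(0.517) = +1.4914 V.
ΔG = −nFE = −(2)(96485)(+1.4914) J/mol = −288 kJ/mol.

−288 kJ/mol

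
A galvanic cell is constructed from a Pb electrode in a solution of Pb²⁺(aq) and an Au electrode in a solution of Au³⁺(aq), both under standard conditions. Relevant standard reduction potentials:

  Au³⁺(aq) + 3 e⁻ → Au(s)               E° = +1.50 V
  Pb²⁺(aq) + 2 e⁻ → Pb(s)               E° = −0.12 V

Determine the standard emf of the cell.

+1.62 V

The Au³⁺/Au couple has the higher E°, so Au ion is reduced (cathode) and Pb is oxidized (anode).
E°cell = E°(cathode) − E°(anode) = +1.50 − (−0.12) = +1.62 V.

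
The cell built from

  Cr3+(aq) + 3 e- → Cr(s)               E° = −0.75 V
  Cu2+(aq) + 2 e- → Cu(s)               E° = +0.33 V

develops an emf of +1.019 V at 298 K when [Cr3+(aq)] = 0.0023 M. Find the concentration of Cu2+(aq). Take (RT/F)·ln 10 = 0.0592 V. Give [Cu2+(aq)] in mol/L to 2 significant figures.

0.00015 M

The Cu²⁺/Cu couple has the larger reduction potential, so it is the cathode: E°cell = +0.33 − (−0.75) = +1.08 V and n = 6.
Rearranging E = E° − (0.0592/n)·log Q gives log Q = 6(+1.08 − (+1.019))/0.0592 = 6.182.
Balancing electrons gives 3 Cu2+(aq) + 2 Cr(s) → 3 Cu(s) + 2 Cr3+(aq); thus Q = [Cr3+(aq)]^2 / [Cu2+(aq)]^3.
Isolating [Cu2+(aq)] in Q = 10^{6.182} yields log [Cu2+(aq)] = −3.820, i.e. 0.00015 M.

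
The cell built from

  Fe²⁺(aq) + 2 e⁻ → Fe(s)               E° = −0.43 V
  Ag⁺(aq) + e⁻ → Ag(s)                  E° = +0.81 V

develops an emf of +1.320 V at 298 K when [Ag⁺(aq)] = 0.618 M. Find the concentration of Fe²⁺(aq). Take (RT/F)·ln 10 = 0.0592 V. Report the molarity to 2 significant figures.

0.00076 M

With Ag⁺/Ag at the cathode and Fe²⁺/Fe at the anode, E°cell = +0.81 − (−0.43) = +1.24 V (n = 2).
From the Nernst equation, log Q = n(E° − E)/0.0592 = 2·(+1.24 − (+1.320))/0.0592 = −2.703.
Balancing electrons gives 2 Ag⁺(aq) + Fe(s) → 2 Ag(s) + Fe²⁺(aq); thus Q = [Fe²⁺(aq)] / [Ag⁺(aq)]^2.
Substituting the known concentrations and solving, log [Fe²⁺(aq)] = −3.121 and [Fe²⁺(aq)] = 0.00076 M.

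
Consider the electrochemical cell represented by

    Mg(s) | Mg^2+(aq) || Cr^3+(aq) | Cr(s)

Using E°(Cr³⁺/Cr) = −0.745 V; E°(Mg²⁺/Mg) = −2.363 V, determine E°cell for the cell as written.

+1.618 V

By convention the left-hand electrode in cell notation is the anode (oxidation) and the right-hand electrode is the cathode (reduction).
E°cell = E°(right) − E°(left) = −0.745 − (−2.363) = +1.618 V.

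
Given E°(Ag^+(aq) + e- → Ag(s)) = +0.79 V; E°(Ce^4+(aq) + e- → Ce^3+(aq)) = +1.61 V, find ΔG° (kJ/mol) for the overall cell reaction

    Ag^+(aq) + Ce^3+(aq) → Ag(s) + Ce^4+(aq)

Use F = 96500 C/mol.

In the reaction as written Ag^+(aq) is reduced, so the Ag⁺/Ag couple is the cathode and Ce⁴⁺/Ce³⁺ is the anode.
E°cell = +0.79 − (+1.61) = −0.82 V; balancing electrons gives n = 1.
ΔG° = −nFE°cell = −(1)(96500)(−0.82) J/mol = +79.1 kJ/mol.

+79.1 kJ/mol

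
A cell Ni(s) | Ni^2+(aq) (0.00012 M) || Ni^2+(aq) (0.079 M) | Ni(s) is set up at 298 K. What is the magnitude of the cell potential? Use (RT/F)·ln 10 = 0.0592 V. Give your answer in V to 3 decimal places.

0.083 V

For a concentration cell E°cell = 0, since both electrodes use the same couple.
The compartment with the higher Ni^2+(aq) concentration (0.079 M) acts as the cathode; ions are reduced there and produced at the dilute (0.00012 M) anode.
With n = 2, Ecell = −(0.0592/2)·log([dilute]/[conc]) = −(0.0592/2)·log(0.00012/0.079) = +0.083 V.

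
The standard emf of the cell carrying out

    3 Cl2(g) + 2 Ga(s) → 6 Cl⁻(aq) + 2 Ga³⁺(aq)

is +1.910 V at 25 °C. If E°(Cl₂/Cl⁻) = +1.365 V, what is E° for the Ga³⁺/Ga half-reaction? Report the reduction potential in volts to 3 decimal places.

In the reaction as written the Cl₂/Cl⁻ couple is reduced (cathode) and Ga³⁺/Ga is oxidized (anode), so E°cell = E°(Cl₂/Cl⁻) − E°(Ga³⁺/Ga).
E°(Ga³⁺/Ga) = E°(cathode) − E°cell = +1.365 − (+1.910) = −0.545 V.

−0.545 V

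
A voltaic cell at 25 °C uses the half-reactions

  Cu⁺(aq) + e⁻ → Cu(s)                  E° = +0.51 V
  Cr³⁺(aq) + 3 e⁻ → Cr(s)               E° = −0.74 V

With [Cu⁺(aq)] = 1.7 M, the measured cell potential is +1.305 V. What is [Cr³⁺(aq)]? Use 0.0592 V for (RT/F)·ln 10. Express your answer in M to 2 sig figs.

The Cu⁺/Cu couple has the larger reduction potential, so it is the cathode: E°cell = +0.51 − (−0.74) = +1.25 V and n = 3.
Since E = E° − (0.0592/n)·log Q, log Q = n(E° − E)/0.0592 = −2.787.
For 3 Cu⁺(aq) + Cr(s) → 3 Cu(s) + Cr³⁺(aq), the reaction quotient is Q = [Cr³⁺(aq)] / [Cu⁺(aq)]^3.
Substituting the known concentrations and solving, log [Cr³⁺(aq)] = −2.096 and [Cr³⁺(aq)] = 0.0080 M.

0.0080 M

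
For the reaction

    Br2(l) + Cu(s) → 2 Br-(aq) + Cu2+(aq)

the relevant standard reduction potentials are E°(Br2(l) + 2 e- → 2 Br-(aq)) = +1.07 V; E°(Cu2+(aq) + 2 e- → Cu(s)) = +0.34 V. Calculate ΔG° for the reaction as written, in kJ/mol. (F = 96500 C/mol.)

In the reaction as written Br2(l) is reduced, so the Br₂/Br⁻ couple is the cathode and Cu²⁺/Cu is the anode.
E°cell = +1.07 − (+0.34) = +0.73 V; balancing electrons gives n = 2.
ΔG° = −nFE°cell = −(2)(96500)(+0.73) J/mol = −141 kJ/mol.

−141 kJ/mol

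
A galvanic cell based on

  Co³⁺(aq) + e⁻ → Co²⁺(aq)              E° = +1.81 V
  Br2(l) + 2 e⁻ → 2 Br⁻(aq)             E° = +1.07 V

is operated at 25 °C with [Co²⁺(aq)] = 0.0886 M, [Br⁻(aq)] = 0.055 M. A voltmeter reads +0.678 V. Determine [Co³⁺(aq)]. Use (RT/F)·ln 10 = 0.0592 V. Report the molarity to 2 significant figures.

0.14 M

Co³⁺/Co²⁺ is the cathode (higher E°); E°cell = +1.81 − (+1.07) = +0.74 V with n = 2.
Rearranging E = E° − (0.0592/n)·log Q gives log Q = 2(+0.74 − (+0.678))/0.0592 = 2.095.
For 2 Co³⁺(aq) + 2 Br⁻(aq) → 2 Co²⁺(aq) + Br2(l), the reaction quotient is Q = [Co²⁺(aq)]^2 / ([Co³⁺(aq)]^2·[Br⁻(aq)]^2).
Substituting the known concentrations and solving, log [Co³⁺(aq)] = −0.840 and [Co³⁺(aq)] = 0.14 M.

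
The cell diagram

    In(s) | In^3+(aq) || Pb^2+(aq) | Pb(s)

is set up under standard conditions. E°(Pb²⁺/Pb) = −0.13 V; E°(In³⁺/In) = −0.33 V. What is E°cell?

+0.20 V

By convention the left-hand electrode in cell notation is the anode (oxidation) and the right-hand electrode is the cathode (reduction).
E°cell = E°(right) − E°(left) = −0.13 − (−0.33) = +0.20 V.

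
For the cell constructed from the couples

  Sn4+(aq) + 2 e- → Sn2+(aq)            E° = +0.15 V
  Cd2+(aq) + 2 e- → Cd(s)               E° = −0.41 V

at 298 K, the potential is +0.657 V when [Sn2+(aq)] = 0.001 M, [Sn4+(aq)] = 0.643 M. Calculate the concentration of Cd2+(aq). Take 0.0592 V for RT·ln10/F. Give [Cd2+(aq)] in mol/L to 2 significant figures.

The Sn⁴⁺/Sn²⁺ couple has the larger reduction potential, so it is the cathode: E°cell = +0.15 − (−0.41) = +0.56 V and n = 2.
From the Nernst equation, log Q = n(E° − E)/0.0592 = 2·(+0.56 − (+0.657))/0.0592 = −3.277.
Balancing electrons gives Sn4+(aq) + Cd(s) → Sn2+(aq) + Cd2+(aq); thus Q = ([Sn2+(aq)]·[Cd2+(aq)]) / [Sn4+(aq)].
Isolating [Cd2+(aq)] in Q = 10^{−3.277} yields log [Cd2+(aq)] = −0.469, i.e. 0.34 M.

0.34 M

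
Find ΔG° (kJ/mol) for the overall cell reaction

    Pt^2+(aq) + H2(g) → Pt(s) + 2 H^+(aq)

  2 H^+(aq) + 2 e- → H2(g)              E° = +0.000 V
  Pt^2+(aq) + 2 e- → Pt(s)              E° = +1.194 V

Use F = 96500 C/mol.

−230 kJ/mol

In the reaction as written Pt^2+(aq) is reduced, so the Pt²⁺/Pt couple is the cathode and 2H⁺/H₂ is the anode.
E°cell = +1.194 − (+0.000) = +1.194 V; balancing electrons gives n = 2.
ΔG° = −nFE°cell = −(2)(96500)(+1.194) J/mol = −230 kJ/mol.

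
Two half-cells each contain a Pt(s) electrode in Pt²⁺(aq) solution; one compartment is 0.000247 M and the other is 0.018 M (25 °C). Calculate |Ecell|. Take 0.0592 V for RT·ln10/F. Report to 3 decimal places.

0.055 V

For a concentration cell E°cell = 0, since both electrodes use the same couple.
The compartment with the higher Pt²⁺(aq) concentration (0.018 M) acts as the cathode; ions are reduced there and produced at the dilute (0.000247 M) anode.
With n = 2, Ecell = −(0.0592/2)·log([dilute]/[conc]) = −(0.0592/2)·log(0.000247/0.018) = +0.055 V.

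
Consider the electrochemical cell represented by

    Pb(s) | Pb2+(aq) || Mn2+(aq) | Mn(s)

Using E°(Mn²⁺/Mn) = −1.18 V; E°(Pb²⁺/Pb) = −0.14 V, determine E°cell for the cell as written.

By convention the left-hand electrode in cell notation is the anode (oxidation) and the right-hand electrode is the cathode (reduction).
E°cell = E°(right) − E°(left) = −1.18 − (−0.14) = −1.04 V.
The negative sign shows that, as written, the cell would require an external voltage to drive the reaction.

−1.04 V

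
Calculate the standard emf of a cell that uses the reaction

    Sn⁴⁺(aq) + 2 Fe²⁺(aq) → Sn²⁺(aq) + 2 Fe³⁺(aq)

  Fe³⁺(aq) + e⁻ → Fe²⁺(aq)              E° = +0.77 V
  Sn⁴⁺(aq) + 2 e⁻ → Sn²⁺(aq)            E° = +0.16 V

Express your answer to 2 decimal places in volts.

−0.61 V

Sn⁴⁺(aq) gains electrons, so the Sn⁴⁺/Sn²⁺ couple is the cathode; the Fe³⁺/Fe²⁺ couple is the anode.
E°cell = E°(cathode) − E°(anode) = +0.16 − (+0.77) = −0.61 V.
The negative E°cell means the reaction is non-spontaneous in the direction written.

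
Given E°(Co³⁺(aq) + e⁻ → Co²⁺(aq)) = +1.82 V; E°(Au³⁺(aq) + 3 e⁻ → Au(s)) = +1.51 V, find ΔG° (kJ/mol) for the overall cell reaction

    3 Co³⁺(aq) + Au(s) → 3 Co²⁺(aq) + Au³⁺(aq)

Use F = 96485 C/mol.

−89.7 kJ/mol

In the reaction as written Co³⁺(aq) is reduced, so the Co³⁺/Co²⁺ couple is the cathode and Au³⁺/Au is the anode.
E°cell = +1.82 − (+1.51) = +0.31 V; balancing electrons gives n = 3.
ΔG° = −nFE°cell = −(3)(96485)(+0.31) J/mol = −89.7 kJ/mol.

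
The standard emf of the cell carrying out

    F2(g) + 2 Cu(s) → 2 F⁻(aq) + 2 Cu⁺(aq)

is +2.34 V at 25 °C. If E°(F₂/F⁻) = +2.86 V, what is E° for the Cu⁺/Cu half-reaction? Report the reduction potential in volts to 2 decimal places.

+0.52 V

In the reaction as written the F₂/F⁻ couple is reduced (cathode) and Cu⁺/Cu is oxidized (anode), so E°cell = E°(F₂/F⁻) − E°(Cu⁺/Cu).
E°(Cu⁺/Cu) = E°(cathode) − E°cell = +2.86 − (+2.34) = +0.52 V.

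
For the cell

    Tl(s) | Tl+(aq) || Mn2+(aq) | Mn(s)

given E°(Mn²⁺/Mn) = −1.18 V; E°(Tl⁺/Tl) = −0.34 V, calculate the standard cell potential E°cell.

−0.84 V

By convention the left-hand electrode in cell notation is the anode (oxidation) and the right-hand electrode is the cathode (reduction).
E°cell = E°(right) − E°(left) = −1.18 − (−0.34) = −0.84 V.
The negative sign shows that, as written, the cell would require an external voltage to drive the reaction.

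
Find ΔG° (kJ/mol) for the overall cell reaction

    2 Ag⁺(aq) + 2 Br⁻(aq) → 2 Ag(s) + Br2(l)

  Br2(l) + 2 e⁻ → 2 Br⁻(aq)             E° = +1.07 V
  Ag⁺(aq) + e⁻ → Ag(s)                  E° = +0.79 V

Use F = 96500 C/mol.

In the reaction as written Ag⁺(aq) is reduced, so the Ag⁺/Ag couple is the cathode and Br₂/Br⁻ is the anode.
E°cell = +0.79 − (+1.07) = −0.28 V; balancing electrons gives n = 2.
ΔG° = −nFE°cell = −(2)(96500)(−0.28) J/mol = +54.0 kJ/mol.

+54.0 kJ/mol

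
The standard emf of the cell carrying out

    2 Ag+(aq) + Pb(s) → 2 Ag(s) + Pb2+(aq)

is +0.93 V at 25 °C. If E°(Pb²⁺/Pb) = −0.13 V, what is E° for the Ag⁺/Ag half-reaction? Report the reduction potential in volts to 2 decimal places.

+0.80 V

In the reaction as written the Ag⁺/Ag couple is reduced (cathode) and Pb²⁺/Pb is oxidized (anode), so E°cell = E°(Ag⁺/Ag) − E°(Pb²⁺/Pb).
E°(Ag⁺/Ag) = E°cell + E°(anode) = +0.93 + (−0.13) = +0.80 V.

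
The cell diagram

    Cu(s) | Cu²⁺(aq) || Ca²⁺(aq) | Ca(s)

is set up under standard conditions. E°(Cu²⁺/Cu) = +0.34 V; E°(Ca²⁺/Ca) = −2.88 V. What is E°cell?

By convention the left-hand electrode in cell notation is the anode (oxidation) and the right-hand electrode is the cathode (reduction).
E°cell = E°(right) − E°(left) = −2.88 − (+0.34) = −3.22 V.
The negative sign shows that, as written, the cell would require an external voltage to drive the reaction.

−3.22 V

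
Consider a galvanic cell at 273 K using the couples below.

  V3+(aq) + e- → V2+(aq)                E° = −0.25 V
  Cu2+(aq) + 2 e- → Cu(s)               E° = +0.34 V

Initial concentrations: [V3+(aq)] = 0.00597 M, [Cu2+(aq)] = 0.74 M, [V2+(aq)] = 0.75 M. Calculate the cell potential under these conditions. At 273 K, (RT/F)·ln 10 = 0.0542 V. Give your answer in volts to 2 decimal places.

+0.70 V

The Cu²⁺/Cu couple has the more positive E°, so it is the cathode; V³⁺/V²⁺ is the anode.
The standard potential is +0.34 − (−0.25) = +0.59 V and the balanced reaction transfers n = 2 electrons.
For the overall reaction Cu2+(aq) + 2 V2+(aq) → Cu(s) + 2 V3+(aq), Q = [V3+(aq)]^2 / ([Cu2+(aq)]·[V2+(aq)]^2) = 8.56×10^−5, giving log Q = −4.067.
Applying E = E° − (RT ln10/nF)·log Q gives +0.59 − (0.0542/2)(−4.067) = +0.70 V.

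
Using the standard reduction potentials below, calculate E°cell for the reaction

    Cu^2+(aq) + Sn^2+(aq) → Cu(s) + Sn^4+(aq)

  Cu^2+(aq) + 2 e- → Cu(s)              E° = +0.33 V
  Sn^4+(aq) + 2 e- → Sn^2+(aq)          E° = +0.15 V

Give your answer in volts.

+0.18 V

In the reaction as written, Cu^2+(aq) is reduced (cathode) and Sn^4+(aq) is produced by oxidation at the anode.
E°cell = E°(cathode) − E°(anode) = +0.33 − (+0.15) = +0.18 V.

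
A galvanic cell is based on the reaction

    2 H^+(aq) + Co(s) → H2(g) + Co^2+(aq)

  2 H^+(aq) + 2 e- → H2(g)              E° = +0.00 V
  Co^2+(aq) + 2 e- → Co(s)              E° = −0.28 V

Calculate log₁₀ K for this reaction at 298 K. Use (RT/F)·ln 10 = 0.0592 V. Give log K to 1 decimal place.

log K = 9.5

The 2H⁺/H₂ couple is reduced (cathode); E°cell = +0.00 − (−0.28) = +0.28 V with n = 2.
At equilibrium E = 0, so log K = nE°cell / 0.0592 = (2)(+0.28) / 0.0592 = 9.5.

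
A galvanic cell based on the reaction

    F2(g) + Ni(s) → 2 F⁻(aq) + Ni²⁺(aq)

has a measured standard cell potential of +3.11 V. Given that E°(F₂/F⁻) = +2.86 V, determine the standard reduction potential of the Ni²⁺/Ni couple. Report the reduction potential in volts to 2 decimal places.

In the reaction as written the F₂/F⁻ couple is reduced (cathode) and Ni²⁺/Ni is oxidized (anode), so E°cell = E°(F₂/F⁻) − E°(Ni²⁺/Ni).
E°(Ni²⁺/Ni) = E°(cathode) − E°cell = +2.86 − (+3.11) = −0.25 V.

−0.25 V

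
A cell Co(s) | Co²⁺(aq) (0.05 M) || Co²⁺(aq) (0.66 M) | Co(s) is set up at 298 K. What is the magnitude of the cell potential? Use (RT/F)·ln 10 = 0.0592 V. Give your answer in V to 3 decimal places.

0.033 V

For a concentration cell E°cell = 0, since both electrodes use the same couple.
The compartment with the higher Co²⁺(aq) concentration (0.66 M) acts as the cathode; ions are reduced there and produced at the dilute (0.05 M) anode.
With n = 2, Ecell = −(0.0592/2)·log([dilute]/[conc]) = −(0.0592/2)·log(0.05/0.66) = +0.033 V.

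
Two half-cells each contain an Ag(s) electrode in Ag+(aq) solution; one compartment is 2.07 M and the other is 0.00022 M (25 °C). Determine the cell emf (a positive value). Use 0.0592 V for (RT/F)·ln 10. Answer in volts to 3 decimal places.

0.235 V

For a concentration cell E°cell = 0, since both electrodes use the same couple.
The compartment with the higher Ag+(aq) concentration (2.07 M) acts as the cathode; ions are reduced there and produced at the dilute (0.00022 M) anode.
With n = 1, Ecell = −(0.0592/1)·log([dilute]/[conc]) = −(0.0592/1)·log(0.00022/2.07) = +0.235 V.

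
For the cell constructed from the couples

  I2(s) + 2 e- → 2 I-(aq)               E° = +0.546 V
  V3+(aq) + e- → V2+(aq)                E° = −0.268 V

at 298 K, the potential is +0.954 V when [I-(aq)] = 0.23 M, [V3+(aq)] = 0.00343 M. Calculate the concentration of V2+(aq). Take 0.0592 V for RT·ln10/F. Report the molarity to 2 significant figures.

0.18 M

The I₂/I⁻ couple has the larger reduction potential, so it is the cathode: E°cell = +0.546 − (−0.268) = +0.814 V and n = 2.
Since E = E° − (0.0592/n)·log Q, log Q = n(E° − E)/0.0592 = −4.730.
For I2(s) + 2 V2+(aq) → 2 I-(aq) + 2 V3+(aq), the reaction quotient is Q = ([I-(aq)]^2·[V3+(aq)]^2) / [V2+(aq)]^2.
Isolating [V2+(aq)] in Q = 10^{−4.730} yields log [V2+(aq)] = −0.738, i.e. 0.18 M.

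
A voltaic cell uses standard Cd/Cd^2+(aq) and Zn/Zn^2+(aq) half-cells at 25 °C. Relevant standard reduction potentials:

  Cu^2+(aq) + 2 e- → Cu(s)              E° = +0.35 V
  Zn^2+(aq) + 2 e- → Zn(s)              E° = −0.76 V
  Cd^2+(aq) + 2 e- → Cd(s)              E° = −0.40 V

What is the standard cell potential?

+0.36 V

The Cd²⁺/Cd couple has the higher E°, so Cd ion is reduced (cathode) and Zn is oxidized (anode).
E°cell = E°(cathode) − E°(anode) = −0.40 − (−0.76) = +0.36 V.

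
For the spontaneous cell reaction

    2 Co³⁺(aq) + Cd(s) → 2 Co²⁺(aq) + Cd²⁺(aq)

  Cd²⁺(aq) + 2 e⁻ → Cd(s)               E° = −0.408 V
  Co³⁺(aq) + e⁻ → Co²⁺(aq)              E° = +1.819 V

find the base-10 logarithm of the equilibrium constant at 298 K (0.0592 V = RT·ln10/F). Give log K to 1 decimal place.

log K = 75.2

The Co³⁺/Co²⁺ couple is reduced (cathode); E°cell = +1.819 − (−0.408) = +2.227 V with n = 2.
At equilibrium E = 0, so log K = nE°cell / 0.0592 = (2)(+2.227) / 0.0592 = 75.2.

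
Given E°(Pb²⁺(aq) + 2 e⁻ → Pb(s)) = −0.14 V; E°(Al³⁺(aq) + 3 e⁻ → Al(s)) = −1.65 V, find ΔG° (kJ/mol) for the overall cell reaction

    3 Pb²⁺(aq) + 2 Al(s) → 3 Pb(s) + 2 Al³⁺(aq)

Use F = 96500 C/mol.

−874 kJ/mol

In the reaction as written Pb²⁺(aq) is reduced, so the Pb²⁺/Pb couple is the cathode and Al³⁺/Al is the anode.
E°cell = −0.14 − (−1.65) = +1.51 V; balancing electrons gives n = 6.
ΔG° = −nFE°cell = −(6)(96500)(+1.51) J/mol = −874 kJ/mol.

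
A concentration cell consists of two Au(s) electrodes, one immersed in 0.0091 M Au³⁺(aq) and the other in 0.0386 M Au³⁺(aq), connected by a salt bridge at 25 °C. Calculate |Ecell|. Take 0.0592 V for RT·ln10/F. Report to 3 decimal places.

For a concentration cell E°cell = 0, since both electrodes use the same couple.
The compartment with the higher Au³⁺(aq) concentration (0.0386 M) acts as the cathode; ions are reduced there and produced at the dilute (0.0091 M) anode.
With n = 3, Ecell = −(0.0592/3)·log([dilute]/[conc]) = −(0.0592/3)·log(0.0091/0.0386) = +0.012 V.

0.012 V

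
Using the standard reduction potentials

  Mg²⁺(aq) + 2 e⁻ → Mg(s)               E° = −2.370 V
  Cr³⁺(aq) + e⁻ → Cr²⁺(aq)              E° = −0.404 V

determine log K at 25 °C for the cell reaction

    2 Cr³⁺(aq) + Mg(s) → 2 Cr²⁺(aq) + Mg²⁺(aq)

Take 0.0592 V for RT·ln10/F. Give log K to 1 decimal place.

The Cr³⁺/Cr²⁺ couple is reduced (cathode); E°cell = −0.404 − (−2.370) = +1.966 V with n = 2.
At equilibrium E = 0, so log K = nE°cell / 0.0592 = (2)(+1.966) / 0.0592 = 66.4.

log K = 66.4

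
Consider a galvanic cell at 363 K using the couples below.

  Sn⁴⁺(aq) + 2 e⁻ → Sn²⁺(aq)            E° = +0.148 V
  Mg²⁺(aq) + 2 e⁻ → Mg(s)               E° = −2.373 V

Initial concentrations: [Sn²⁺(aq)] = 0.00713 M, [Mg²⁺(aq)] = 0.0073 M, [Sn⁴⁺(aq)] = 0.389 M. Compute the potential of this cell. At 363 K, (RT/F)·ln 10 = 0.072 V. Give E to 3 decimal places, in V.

Sn⁴⁺/Sn²⁺ is reduced (cathode, E° = +0.148 V) and Mg²⁺/Mg is oxidized (anode).
E°cell = +0.148 − (−2.373) = +2.521 V, with n = 2 electrons transferred.
The balanced reaction is Sn⁴⁺(aq) + Mg(s) → Sn²⁺(aq) + Mg²⁺(aq), so Q = ([Sn²⁺(aq)]·[Mg²⁺(aq)]) / [Sn⁴⁺(aq)] = 0.000134 and log Q = −3.874.
By the Nernst equation, E = +2.521 − (0.072/2)·(−3.874) = +2.660 V.

+2.660 V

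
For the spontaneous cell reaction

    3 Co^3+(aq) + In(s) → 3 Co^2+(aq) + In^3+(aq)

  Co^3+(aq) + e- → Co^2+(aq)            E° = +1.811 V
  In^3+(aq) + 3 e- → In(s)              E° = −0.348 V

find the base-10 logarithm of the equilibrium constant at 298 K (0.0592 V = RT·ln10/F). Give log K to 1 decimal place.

log K = 109.4

The Co³⁺/Co²⁺ couple is reduced (cathode); E°cell = +1.811 − (−0.348) = +2.159 V with n = 3.
At equilibrium E = 0, so log K = nE°cell / 0.0592 = (3)(+2.159) / 0.0592 = 109.4.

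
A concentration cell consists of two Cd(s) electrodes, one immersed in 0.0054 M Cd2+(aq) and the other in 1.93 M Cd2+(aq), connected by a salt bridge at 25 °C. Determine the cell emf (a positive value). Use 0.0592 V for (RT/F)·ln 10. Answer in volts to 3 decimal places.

0.076 V

For a concentration cell E°cell = 0, since both electrodes use the same couple.
The compartment with the higher Cd2+(aq) concentration (1.93 M) acts as the cathode; ions are reduced there and produced at the dilute (0.0054 M) anode.
With n = 2, Ecell = −(0.0592/2)·log([dilute]/[conc]) = −(0.0592/2)·log(0.0054/1.93) = +0.076 V.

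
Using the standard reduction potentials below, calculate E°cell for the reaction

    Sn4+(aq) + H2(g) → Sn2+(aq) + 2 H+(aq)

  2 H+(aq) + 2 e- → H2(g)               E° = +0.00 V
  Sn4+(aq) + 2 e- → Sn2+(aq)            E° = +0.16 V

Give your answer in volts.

Sn4+(aq) gains electrons, so the Sn⁴⁺/Sn²⁺ couple is the cathode; the 2H⁺/H₂ couple is the anode.
E°cell = E°(cathode) − E°(anode) = +0.16 − (+0.00) = +0.16 V.

+0.16 V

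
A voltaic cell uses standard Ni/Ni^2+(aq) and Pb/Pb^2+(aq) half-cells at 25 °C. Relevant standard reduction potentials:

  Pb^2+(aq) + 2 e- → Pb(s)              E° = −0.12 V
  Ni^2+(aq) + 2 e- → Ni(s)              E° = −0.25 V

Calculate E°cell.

+0.13 V

Of the two couples in this cell, the one with the more positive reduction potential is reduced at the cathode: here that is Pb²⁺/Pb (−0.12 V); Ni²⁺/Ni (−0.25 V) is the anode.
E°cell = E°(cathode) − E°(anode) = −0.12 − (−0.25) = +0.13 V.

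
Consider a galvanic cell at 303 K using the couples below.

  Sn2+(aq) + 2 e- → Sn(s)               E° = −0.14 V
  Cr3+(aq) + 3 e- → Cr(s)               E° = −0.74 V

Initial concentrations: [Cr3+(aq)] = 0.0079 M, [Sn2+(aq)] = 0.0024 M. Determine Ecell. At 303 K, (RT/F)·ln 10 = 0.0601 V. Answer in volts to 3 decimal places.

+0.563 V

The Sn²⁺/Sn couple has the more positive E°, so it is the cathode; Cr³⁺/Cr is the anode.
E°cell = −0.14 − (−0.74) = +0.60 V, with n = 6 electrons transferred.
Balancing gives 3 Sn2+(aq) + 2 Cr(s) → 3 Sn(s) + 2 Cr3+(aq); hence Q = [Cr3+(aq)]^2 / [Sn2+(aq)]^3 = 4.51×10^3 (log Q = 3.655).
Applying E = E° − (RT ln10/nF)·log Q gives +0.60 − (0.0601/6)(3.655) = +0.563 V.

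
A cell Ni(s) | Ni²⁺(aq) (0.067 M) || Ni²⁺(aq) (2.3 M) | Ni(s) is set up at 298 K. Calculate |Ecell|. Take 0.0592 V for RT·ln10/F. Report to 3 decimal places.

For a concentration cell E°cell = 0, since both electrodes use the same couple.
The compartment with the higher Ni²⁺(aq) concentration (2.3 M) acts as the cathode; ions are reduced there and produced at the dilute (0.067 M) anode.
With n = 2, Ecell = −(0.0592/2)·log([dilute]/[conc]) = −(0.0592/2)·log(0.067/2.3) = +0.045 V.

0.045 V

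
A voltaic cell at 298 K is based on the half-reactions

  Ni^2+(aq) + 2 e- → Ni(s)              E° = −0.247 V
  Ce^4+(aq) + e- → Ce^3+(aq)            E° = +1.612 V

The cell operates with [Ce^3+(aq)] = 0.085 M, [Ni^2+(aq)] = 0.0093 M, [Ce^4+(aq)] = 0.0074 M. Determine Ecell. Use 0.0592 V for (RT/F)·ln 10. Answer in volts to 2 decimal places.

Since E°(Ce⁴⁺/Ce³⁺) > E°(Ni²⁺/Ni), Ce⁴⁺/Ce³⁺ serves as the cathode.
The standard potential is +1.612 − (−0.247) = +1.859 V and the balanced reaction transfers n = 2 electrons.
The balanced reaction is 2 Ce^4+(aq) + Ni(s) → 2 Ce^3+(aq) + Ni^2+(aq), so Q = ([Ce^3+(aq)]^2·[Ni^2+(aq)]) / [Ce^4+(aq)]^2 = 1.23 and log Q = 0.089.
E = E° − (0.0592/n)·log Q = +1.859 − (0.0592/2)(0.089) = +1.86 V.

+1.86 V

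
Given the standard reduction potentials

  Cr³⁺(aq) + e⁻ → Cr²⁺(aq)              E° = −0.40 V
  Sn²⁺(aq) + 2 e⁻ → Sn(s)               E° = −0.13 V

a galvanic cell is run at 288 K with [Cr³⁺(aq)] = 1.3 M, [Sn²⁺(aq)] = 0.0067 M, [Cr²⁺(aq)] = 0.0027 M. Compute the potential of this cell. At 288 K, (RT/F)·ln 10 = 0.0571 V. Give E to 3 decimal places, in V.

+0.055 V

The Sn²⁺/Sn couple has the more positive E°, so it is the cathode; Cr³⁺/Cr²⁺ is the anode.
E°cell = −0.13 − (−0.40) = +0.27 V, with n = 2 electrons transferred.
The balanced reaction is Sn²⁺(aq) + 2 Cr²⁺(aq) → Sn(s) + 2 Cr³⁺(aq), so Q = [Cr³⁺(aq)]^2 / ([Sn²⁺(aq)]·[Cr²⁺(aq)]^2) = 3.46×10^7 and log Q = 7.539.
By the Nernst equation, E = +0.27 − (0.0571/2)·(7.539) = +0.055 V.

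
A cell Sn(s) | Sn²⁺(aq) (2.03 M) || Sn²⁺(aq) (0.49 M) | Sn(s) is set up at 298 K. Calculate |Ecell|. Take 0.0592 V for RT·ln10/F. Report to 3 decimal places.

For a concentration cell E°cell = 0, since both electrodes use the same couple.
The compartment with the higher Sn²⁺(aq) concentration (2.03 M) acts as the cathode; ions are reduced there and produced at the dilute (0.49 M) anode.
With n = 2, Ecell = −(0.0592/2)·log([dilute]/[conc]) = −(0.0592/2)·log(0.49/2.03) = +0.018 V.

0.018 V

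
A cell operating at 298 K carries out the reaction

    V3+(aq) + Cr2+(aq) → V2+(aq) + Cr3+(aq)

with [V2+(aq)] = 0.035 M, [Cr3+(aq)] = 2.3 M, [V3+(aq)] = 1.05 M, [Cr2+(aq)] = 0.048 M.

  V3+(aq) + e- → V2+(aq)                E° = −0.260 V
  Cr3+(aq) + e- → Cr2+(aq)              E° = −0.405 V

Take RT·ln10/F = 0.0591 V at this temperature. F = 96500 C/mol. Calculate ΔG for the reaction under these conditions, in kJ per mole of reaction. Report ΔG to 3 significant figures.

The standard cell potential is −0.260 − (−0.405) = +0.145 V, with n = 1 electron in the balanced equation.
Here Q = ([V2+(aq)]·[Cr3+(aq)]) / ([V3+(aq)]·[Cr2+(aq)]) = 1.6 (log Q = 0.203), giving E = +0.145 − (0.0591/1)·(0.203) = +0.1330 V.
Then ΔG = −nFE = −1 × 96500 × +0.1330 J/mol = −12.8 kJ/mol.

−12.8 kJ/mol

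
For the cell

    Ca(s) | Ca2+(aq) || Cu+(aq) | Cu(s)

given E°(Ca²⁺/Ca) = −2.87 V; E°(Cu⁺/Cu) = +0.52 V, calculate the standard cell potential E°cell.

+3.39 V

By convention the left-hand electrode in cell notation is the anode (oxidation) and the right-hand electrode is the cathode (reduction).
E°cell = E°(right) − E°(left) = +0.52 − (−2.87) = +3.39 V.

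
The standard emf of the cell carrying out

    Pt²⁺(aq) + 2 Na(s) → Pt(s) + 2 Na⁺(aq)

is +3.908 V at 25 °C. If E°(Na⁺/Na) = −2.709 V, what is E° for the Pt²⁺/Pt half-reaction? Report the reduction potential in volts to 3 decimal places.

In the reaction as written the Pt²⁺/Pt couple is reduced (cathode) and Na⁺/Na is oxidized (anode), so E°cell = E°(Pt²⁺/Pt) − E°(Na⁺/Na).
E°(Pt²⁺/Pt) = E°cell + E°(anode) = +3.908 + (−2.709) = +1.199 V.

+1.199 V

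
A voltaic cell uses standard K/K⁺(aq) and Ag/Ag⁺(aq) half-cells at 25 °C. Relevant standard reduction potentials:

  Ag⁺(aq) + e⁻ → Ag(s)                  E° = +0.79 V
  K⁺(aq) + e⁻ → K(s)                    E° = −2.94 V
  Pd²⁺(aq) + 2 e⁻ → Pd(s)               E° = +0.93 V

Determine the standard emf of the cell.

The Ag⁺/Ag couple has the higher E°, so Ag ion is reduced (cathode) and K is oxidized (anode).
E°cell = E°(cathode) − E°(anode) = +0.79 − (−2.94) = +3.73 V.

+3.73 V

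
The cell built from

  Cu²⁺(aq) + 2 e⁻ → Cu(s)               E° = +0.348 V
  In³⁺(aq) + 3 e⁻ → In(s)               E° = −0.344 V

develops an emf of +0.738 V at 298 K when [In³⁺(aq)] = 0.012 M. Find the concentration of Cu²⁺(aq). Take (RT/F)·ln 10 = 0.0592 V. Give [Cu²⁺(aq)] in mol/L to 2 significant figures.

1.9 M

With Cu²⁺/Cu at the cathode and In³⁺/In at the anode, E°cell = +0.348 − (−0.344) = +0.692 V (n = 6).
Since E = E° − (0.0592/n)·log Q, log Q = n(E° − E)/0.0592 = −4.662.
The balanced reaction is 3 Cu²⁺(aq) + 2 In(s) → 3 Cu(s) + 2 In³⁺(aq), so Q = [In³⁺(aq)]^2 / [Cu²⁺(aq)]^3.
Isolating [Cu²⁺(aq)] in Q = 10^{−4.662} yields log [Cu²⁺(aq)] = 0.273, i.e. 1.9 M.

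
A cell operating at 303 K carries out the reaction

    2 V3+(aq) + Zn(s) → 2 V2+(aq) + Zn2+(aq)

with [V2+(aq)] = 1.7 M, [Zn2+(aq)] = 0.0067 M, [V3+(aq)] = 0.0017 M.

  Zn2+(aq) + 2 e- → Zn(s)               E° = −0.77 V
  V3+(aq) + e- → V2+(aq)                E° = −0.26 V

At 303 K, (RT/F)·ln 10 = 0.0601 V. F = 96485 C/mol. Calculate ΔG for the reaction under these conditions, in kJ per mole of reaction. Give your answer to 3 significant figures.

With V³⁺/V²⁺ reduced at the cathode, E°cell = −0.26 − (−0.77) = +0.51 V and n = 2.
Here Q = ([V2+(aq)]^2·[Zn2+(aq)]) / [V3+(aq)]^2 = 6.7×10^3 (log Q = 3.826), giving E = +0.51 − (0.0601/2)·(3.826) = +0.3950 V.
ΔG = −nFE = −(2)(96485)(+0.3950) J/mol = −76.2 kJ/mol.

−76.2 kJ/mol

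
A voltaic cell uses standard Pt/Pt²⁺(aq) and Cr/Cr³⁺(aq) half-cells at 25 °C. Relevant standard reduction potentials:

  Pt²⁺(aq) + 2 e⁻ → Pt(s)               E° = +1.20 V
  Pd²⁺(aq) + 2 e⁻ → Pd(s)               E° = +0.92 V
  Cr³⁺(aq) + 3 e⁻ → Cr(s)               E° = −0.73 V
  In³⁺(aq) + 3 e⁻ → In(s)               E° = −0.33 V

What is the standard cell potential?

+1.93 V

Of the two couples in this cell, the one with the more positive reduction potential is reduced at the cathode: here that is Pt²⁺/Pt (+1.20 V); Cr³⁺/Cr (−0.73 V) is the anode.
E°cell = E°(cathode) − E°(anode) = +1.20 − (−0.73) = +1.93 V.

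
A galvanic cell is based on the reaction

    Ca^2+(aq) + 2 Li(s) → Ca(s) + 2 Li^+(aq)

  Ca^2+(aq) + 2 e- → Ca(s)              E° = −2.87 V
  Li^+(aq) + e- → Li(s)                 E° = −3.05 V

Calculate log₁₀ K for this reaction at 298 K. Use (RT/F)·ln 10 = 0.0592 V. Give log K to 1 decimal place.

The Ca²⁺/Ca couple is reduced (cathode); E°cell = −2.87 − (−3.05) = +0.18 V with n = 2.
At equilibrium E = 0, so log K = nE°cell / 0.0592 = (2)(+0.18) / 0.0592 = 6.1.

log K = 6.1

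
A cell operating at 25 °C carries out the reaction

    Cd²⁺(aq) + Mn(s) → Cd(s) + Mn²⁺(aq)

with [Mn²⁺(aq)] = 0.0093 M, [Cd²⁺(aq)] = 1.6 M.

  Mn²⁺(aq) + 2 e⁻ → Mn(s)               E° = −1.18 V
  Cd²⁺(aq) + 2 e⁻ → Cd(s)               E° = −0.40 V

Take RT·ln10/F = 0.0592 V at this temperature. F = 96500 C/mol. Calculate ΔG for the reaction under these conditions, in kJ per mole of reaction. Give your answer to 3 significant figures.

−163 kJ/mol

With Cd²⁺/Cd reduced at the cathode, E°cell = −0.40 − (−1.18) = +0.78 V and n = 2.
The reaction quotient is [Mn²⁺(aq)] / [Cd²⁺(aq)] = 0.00581; by Nernst, E = +0.78 − (0.0592/2)(−2.236) = +0.8462 V.
Then ΔG = −nFE = −2 × 96500 × +0.8462 J/mol = −163 kJ/mol.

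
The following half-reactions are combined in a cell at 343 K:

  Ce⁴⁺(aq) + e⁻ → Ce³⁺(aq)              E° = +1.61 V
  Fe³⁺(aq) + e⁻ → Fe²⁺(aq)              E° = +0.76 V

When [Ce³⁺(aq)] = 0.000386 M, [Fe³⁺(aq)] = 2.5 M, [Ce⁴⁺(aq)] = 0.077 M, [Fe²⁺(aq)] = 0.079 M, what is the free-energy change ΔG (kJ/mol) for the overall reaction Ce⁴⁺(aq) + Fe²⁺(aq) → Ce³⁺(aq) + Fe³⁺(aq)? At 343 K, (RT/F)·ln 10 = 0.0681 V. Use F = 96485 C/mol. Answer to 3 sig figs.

The standard cell potential is +1.61 − (+0.76) = +0.85 V, with n = 1 electron in the balanced equation.
The reaction quotient is ([Ce³⁺(aq)]·[Fe³⁺(aq)]) / ([Ce⁴⁺(aq)]·[Fe²⁺(aq)]) = 0.159; by Nernst, E = +0.85 − (0.0681/1)(−0.800) = +0.9045 V.
Finally ΔG = −nFE = −(1)(96485 C/mol)(+0.9045 V) = −87.3 kJ/mol.

−87.3 kJ/mol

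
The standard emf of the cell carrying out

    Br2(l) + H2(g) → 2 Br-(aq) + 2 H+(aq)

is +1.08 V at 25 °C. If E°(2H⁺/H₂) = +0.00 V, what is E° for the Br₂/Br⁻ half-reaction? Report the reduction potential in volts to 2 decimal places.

In the reaction as written the Br₂/Br⁻ couple is reduced (cathode) and 2H⁺/H₂ is oxidized (anode), so E°cell = E°(Br₂/Br⁻) − E°(2H⁺/H₂).
E°(Br₂/Br⁻) = E°cell + E°(anode) = +1.08 + (+0.00) = +1.08 V.

+1.08 V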